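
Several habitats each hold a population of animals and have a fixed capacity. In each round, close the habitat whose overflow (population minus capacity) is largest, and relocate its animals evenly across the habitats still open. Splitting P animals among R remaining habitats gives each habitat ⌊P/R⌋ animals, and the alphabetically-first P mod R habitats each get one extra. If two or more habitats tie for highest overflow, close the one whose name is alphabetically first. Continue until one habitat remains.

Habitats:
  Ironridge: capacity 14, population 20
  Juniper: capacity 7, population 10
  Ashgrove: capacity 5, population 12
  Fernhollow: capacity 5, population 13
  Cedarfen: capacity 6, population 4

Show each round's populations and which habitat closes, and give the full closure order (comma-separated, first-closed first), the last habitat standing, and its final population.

Round 1: Ashgrove=12 Cedarfen=4 Fernhollow=13 Ironridge=20 Juniper=10 → close Fernhollow (overflow 8)
  13÷4 = 3 each, +1 to first 1
Round 2: Ashgrove=16 Cedarfen=7 Ironridge=23 Juniper=13 → close Ashgrove (overflow 11)
  16÷3 = 5 each, +1 to first 1
Round 3: Cedarfen=13 Ironridge=28 Juniper=18 → close Ironridge (overflow 14)
  28÷2 = 14 each, +1 to first 0
Round 4: Cedarfen=27 Juniper=32 → close Juniper (overflow 25)
  32÷1 = 32 each, +1 to first 0

Closure order: Fernhollow, Ashgrove, Ironridge, Juniper
Last habitat: Cedarfen with 59 animals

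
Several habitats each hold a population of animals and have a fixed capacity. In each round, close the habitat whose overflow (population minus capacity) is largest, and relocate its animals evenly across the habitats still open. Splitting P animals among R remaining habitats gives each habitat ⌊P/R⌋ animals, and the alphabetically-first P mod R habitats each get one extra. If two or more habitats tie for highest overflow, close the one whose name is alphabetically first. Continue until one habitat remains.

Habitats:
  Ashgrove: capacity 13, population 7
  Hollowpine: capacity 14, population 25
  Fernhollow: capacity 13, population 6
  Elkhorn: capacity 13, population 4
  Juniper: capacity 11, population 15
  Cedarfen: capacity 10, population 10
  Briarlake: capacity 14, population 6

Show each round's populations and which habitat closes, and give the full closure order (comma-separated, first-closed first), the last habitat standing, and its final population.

Closure order: Hollowpine, Juniper, Cedarfen, Ashgrove, Briarlake, Fernhollow
Last habitat: Elkhorn with 73 animals

Round 1: Ashgrove=7 Briarlake=6 Cedarfen=10 Elkhorn=4 Fernhollow=6 Hollowpine=25 Juniper=15 → close Hollowpine (overflow 11)
  25÷6 = 4 each, +1 to first 1
Round 2: Ashgrove=12 Briarlake=10 Cedarfen=14 Elkhorn=8 Fernhollow=10 Juniper=19 → close Juniper (overflow 8)
  19÷5 = 3 each, +1 to first 4
Round 3: Ashgrove=16 Briarlake=14 Cedarfen=18 Elkhorn=12 Fernhollow=13 → close Cedarfen (overflow 8)
  18÷4 = 4 each, +1 to first 2
Round 4: Ashgrove=21 Briarlake=19 Elkhorn=16 Fernhollow=17 → close Ashgrove (overflow 8)
  21÷3 = 7 each, +1 to first 0
Round 5: Briarlake=26 Elkhorn=23 Fernhollow=24 → close Briarlake (overflow 12)
  26÷2 = 13 each, +1 to first 0
Round 6: Elkhorn=36 Fernhollow=37 → close Fernhollow (overflow 24)
  37÷1 = 37 each, +1 to first 0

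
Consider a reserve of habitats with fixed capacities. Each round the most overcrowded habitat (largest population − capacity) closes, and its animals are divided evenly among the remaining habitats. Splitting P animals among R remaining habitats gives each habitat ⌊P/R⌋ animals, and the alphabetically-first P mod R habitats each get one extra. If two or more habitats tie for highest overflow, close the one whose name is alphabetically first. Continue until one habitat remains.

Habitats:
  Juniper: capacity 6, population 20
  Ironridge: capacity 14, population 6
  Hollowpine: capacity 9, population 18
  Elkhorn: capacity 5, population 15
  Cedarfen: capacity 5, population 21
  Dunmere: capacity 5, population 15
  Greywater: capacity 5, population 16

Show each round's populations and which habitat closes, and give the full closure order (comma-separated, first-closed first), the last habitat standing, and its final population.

Round 1: Cedarfen=21 Dunmere=15 Elkhorn=15 Greywater=16 Hollowpine=18 Ironridge=6 Juniper=20 → close Cedarfen (overflow 16)
  21÷6 = 3 each, +1 to first 3
Round 2: Dunmere=19 Elkhorn=19 Greywater=20 Hollowpine=21 Ironridge=9 Juniper=23 → close Juniper (overflow 17)
  23÷5 = 4 each, +1 to first 3
Round 3: Dunmere=24 Elkhorn=24 Greywater=25 Hollowpine=25 Ironridge=13 → close Greywater (overflow 20)
  25÷4 = 6 each, +1 to first 1
Round 4: Dunmere=31 Elkhorn=30 Hollowpine=31 Ironridge=19 → close Dunmere (overflow 26)
  31÷3 = 10 each, +1 to first 1
Round 5: Elkhorn=41 Hollowpine=41 Ironridge=29 → close Elkhorn (overflow 36)
  41÷2 = 20 each, +1 to first 1
Round 6: Hollowpine=62 Ironridge=49 → close Hollowpine (overflow 53)
  62÷1 = 62 each, +1 to first 0

Closure order: Cedarfen, Juniper, Greywater, Dunmere, Elkhorn, Hollowpine
Last habitat: Ironridge with 111 animals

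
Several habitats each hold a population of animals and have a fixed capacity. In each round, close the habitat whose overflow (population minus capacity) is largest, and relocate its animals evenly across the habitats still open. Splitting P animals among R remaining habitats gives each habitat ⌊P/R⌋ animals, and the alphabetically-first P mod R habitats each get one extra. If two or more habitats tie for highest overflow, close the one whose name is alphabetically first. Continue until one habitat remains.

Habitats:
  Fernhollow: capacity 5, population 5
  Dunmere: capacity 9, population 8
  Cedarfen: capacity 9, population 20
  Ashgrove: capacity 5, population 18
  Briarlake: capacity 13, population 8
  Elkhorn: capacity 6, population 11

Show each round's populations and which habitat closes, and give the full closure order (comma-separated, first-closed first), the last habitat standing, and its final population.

Closure order: Ashgrove, Cedarfen, Elkhorn, Dunmere, Fernhollow
Last habitat: Briarlake with 70 animals

Round 1: Ashgrove=18 Briarlake=8 Cedarfen=20 Dunmere=8 Elkhorn=11 Fernhollow=5 → close Ashgrove (overflow 13)
  18÷5 = 3 each, +1 to first 3
Round 2: Briarlake=12 Cedarfen=24 Dunmere=12 Elkhorn=14 Fernhollow=8 → close Cedarfen (overflow 15)
  24÷4 = 6 each, +1 to first 0
Round 3: Briarlake=18 Dunmere=18 Elkhorn=20 Fernhollow=14 → close Elkhorn (overflow 14)
  20÷3 = 6 each, +1 to first 2
Round 4: Briarlake=25 Dunmere=25 Fernhollow=20 → close Dunmere (overflow 16)
  25÷2 = 12 each, +1 to first 1
Round 5: Briarlake=38 Fernhollow=32 → close Fernhollow (overflow 27)
  32÷1 = 32 each, +1 to first 0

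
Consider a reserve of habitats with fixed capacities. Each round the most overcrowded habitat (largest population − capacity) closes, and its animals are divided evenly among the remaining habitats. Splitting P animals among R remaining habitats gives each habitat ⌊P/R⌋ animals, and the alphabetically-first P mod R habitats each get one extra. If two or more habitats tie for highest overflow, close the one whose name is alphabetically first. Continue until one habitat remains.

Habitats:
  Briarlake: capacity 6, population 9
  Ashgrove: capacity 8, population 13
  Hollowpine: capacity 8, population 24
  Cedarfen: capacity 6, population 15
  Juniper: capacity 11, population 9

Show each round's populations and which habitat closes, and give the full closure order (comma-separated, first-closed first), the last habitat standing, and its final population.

Closure order: Hollowpine, Cedarfen, Ashgrove, Briarlake
Last habitat: Juniper with 70 animals

Round 1: Ashgrove=13 Briarlake=9 Cedarfen=15 Hollowpine=24 Juniper=9 → close Hollowpine (overflow 16)
  24÷4 = 6 each, +1 to first 0
Round 2: Ashgrove=19 Briarlake=15 Cedarfen=21 Juniper=15 → close Cedarfen (overflow 15)
  21÷3 = 7 each, +1 to first 0
Round 3: Ashgrove=26 Briarlake=22 Juniper=22 → close Ashgrove (overflow 18)
  26÷2 = 13 each, +1 to first 0
Round 4: Briarlake=35 Juniper=35 → close Briarlake (overflow 29)
  35÷1 = 35 each, +1 to first 0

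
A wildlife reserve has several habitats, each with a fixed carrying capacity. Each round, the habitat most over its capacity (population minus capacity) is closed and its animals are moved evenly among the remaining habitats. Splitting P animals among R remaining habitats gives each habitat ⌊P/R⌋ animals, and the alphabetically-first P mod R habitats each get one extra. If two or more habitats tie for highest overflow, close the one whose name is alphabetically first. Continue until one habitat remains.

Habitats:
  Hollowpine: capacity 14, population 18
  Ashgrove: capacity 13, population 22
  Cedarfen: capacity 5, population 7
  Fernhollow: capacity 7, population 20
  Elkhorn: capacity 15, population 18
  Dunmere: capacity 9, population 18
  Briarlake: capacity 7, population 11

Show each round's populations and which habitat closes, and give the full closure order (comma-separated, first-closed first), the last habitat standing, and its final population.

Closure order: Fernhollow, Ashgrove, Dunmere, Briarlake, Cedarfen, Hollowpine
Last habitat: Elkhorn with 114 animals

Round 1: Ashgrove=22 Briarlake=11 Cedarfen=7 Dunmere=18 Elkhorn=18 Fernhollow=20 Hollowpine=18 → close Fernhollow (overflow 13)
  20÷6 = 3 each, +1 to first 2
Round 2: Ashgrove=26 Briarlake=15 Cedarfen=10 Dunmere=21 Elkhorn=21 Hollowpine=21 → close Ashgrove (overflow 13)
  26÷5 = 5 each, +1 to first 1
Round 3: Briarlake=21 Cedarfen=15 Dunmere=26 Elkhorn=26 Hollowpine=26 → close Dunmere (overflow 17)
  26÷4 = 6 each, +1 to first 2
Round 4: Briarlake=28 Cedarfen=22 Elkhorn=32 Hollowpine=32 → close Briarlake (overflow 21)
  28÷3 = 9 each, +1 to first 1
Round 5: Cedarfen=32 Elkhorn=41 Hollowpine=41 → close Cedarfen (overflow 27)
  32÷2 = 16 each, +1 to first 0
Round 6: Elkhorn=57 Hollowpine=57 → close Hollowpine (overflow 43)
  57÷1 = 57 each, +1 to first 0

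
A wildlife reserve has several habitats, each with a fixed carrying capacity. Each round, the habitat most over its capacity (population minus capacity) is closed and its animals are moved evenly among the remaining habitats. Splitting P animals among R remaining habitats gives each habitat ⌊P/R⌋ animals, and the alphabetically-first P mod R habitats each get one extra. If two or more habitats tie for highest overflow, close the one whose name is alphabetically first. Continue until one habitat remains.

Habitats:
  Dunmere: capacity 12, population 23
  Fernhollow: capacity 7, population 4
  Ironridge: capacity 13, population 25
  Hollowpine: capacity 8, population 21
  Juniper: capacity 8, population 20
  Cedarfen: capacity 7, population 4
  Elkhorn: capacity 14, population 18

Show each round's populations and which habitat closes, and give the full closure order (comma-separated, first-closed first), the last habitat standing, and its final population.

Closure order: Hollowpine, Dunmere, Ironridge, Juniper, Elkhorn, Cedarfen
Last habitat: Fernhollow with 115 animals

Round 1: Cedarfen=4 Dunmere=23 Elkhorn=18 Fernhollow=4 Hollowpine=21 Ironridge=25 Juniper=20 → close Hollowpine (overflow 13)
  21÷6 = 3 each, +1 to first 3
Round 2: Cedarfen=8 Dunmere=27 Elkhorn=22 Fernhollow=7 Ironridge=28 Juniper=23 → close Dunmere (overflow 15)
  27÷5 = 5 each, +1 to first 2
Round 3: Cedarfen=14 Elkhorn=28 Fernhollow=12 Ironridge=33 Juniper=28 → close Ironridge (overflow 20)
  33÷4 = 8 each, +1 to first 1
Round 4: Cedarfen=23 Elkhorn=36 Fernhollow=20 Juniper=36 → close Juniper (overflow 28)
  36÷3 = 12 each, +1 to first 0
Round 5: Cedarfen=35 Elkhorn=48 Fernhollow=32 → close Elkhorn (overflow 34)
  48÷2 = 24 each, +1 to first 0
Round 6: Cedarfen=59 Fernhollow=56 → close Cedarfen (overflow 52)
  59÷1 = 59 each, +1 to first 0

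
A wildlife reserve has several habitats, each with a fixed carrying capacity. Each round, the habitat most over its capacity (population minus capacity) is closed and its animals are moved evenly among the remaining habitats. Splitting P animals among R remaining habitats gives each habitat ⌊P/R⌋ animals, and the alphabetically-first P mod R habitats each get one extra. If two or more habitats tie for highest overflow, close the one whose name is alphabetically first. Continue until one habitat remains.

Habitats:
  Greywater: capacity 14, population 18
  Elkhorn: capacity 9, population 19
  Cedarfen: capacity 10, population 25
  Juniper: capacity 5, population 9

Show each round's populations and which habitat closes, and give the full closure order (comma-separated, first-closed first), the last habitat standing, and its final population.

Round 1: Cedarfen=25 Elkhorn=19 Greywater=18 Juniper=9 → close Cedarfen (overflow 15)
  25÷3 = 8 each, +1 to first 1
Round 2: Elkhorn=28 Greywater=26 Juniper=17 → close Elkhorn (overflow 19)
  28÷2 = 14 each, +1 to first 0
Round 3: Greywater=40 Juniper=31 → close Greywater (overflow 26)
  40÷1 = 40 each, +1 to first 0

Closure order: Cedarfen, Elkhorn, Greywater
Last habitat: Juniper with 71 animals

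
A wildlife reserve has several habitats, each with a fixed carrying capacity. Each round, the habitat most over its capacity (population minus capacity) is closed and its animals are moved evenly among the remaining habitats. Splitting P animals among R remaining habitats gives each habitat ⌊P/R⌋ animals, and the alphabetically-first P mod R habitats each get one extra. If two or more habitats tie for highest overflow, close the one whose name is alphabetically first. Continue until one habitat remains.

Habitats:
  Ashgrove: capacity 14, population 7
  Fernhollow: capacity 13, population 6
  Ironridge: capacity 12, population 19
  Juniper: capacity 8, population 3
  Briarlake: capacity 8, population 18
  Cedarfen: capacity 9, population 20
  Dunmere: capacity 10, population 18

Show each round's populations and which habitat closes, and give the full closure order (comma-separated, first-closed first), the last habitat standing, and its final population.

Round 1: Ashgrove=7 Briarlake=18 Cedarfen=20 Dunmere=18 Fernhollow=6 Ironridge=19 Juniper=3 → close Cedarfen (overflow 11)
  20÷6 = 3 each, +1 to first 2
Round 2: Ashgrove=11 Briarlake=22 Dunmere=21 Fernhollow=9 Ironridge=22 Juniper=6 → close Briarlake (overflow 14)
  22÷5 = 4 each, +1 to first 2
Round 3: Ashgrove=16 Dunmere=26 Fernhollow=13 Ironridge=26 Juniper=10 → close Dunmere (overflow 16)
  26÷4 = 6 each, +1 to first 2
Round 4: Ashgrove=23 Fernhollow=20 Ironridge=32 Juniper=16 → close Ironridge (overflow 20)
  32÷3 = 10 each, +1 to first 2
Round 5: Ashgrove=34 Fernhollow=31 Juniper=26 → close Ashgrove (overflow 20)
  34÷2 = 17 each, +1 to first 0
Round 6: Fernhollow=48 Juniper=43 → close Fernhollow (overflow 35)
  48÷1 = 48 each, +1 to first 0

Closure order: Cedarfen, Briarlake, Dunmere, Ironridge, Ashgrove, Fernhollow
Last habitat: Juniper with 91 animals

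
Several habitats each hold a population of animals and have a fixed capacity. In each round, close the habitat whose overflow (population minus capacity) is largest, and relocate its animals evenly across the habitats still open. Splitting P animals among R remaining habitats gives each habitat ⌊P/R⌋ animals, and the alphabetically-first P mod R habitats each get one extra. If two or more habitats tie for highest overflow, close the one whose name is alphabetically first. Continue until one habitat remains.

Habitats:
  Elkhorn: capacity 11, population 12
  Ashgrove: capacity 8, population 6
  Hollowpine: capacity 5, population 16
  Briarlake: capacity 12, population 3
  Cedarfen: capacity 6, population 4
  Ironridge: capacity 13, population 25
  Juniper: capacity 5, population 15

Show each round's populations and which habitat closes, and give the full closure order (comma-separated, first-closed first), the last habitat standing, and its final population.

Round 1: Ashgrove=6 Briarlake=3 Cedarfen=4 Elkhorn=12 Hollowpine=16 Ironridge=25 Juniper=15 → close Ironridge (overflow 12)
  25÷6 = 4 each, +1 to first 1
Round 2: Ashgrove=11 Briarlake=7 Cedarfen=8 Elkhorn=16 Hollowpine=20 Juniper=19 → close Hollowpine (overflow 15)
  20÷5 = 4 each, +1 to first 0
Round 3: Ashgrove=15 Briarlake=11 Cedarfen=12 Elkhorn=20 Juniper=23 → close Juniper (overflow 18)
  23÷4 = 5 each, +1 to first 3
Round 4: Ashgrove=21 Briarlake=17 Cedarfen=18 Elkhorn=25 → close Elkhorn (overflow 14)
  25÷3 = 8 each, +1 to first 1
Round 5: Ashgrove=30 Briarlake=25 Cedarfen=26 → close Ashgrove (overflow 22)
  30÷2 = 15 each, +1 to first 0
Round 6: Briarlake=40 Cedarfen=41 → close Cedarfen (overflow 35)
  41÷1 = 41 each, +1 to first 0

Closure order: Ironridge, Hollowpine, Juniper, Elkhorn, Ashgrove, Cedarfen
Last habitat: Briarlake with 81 animals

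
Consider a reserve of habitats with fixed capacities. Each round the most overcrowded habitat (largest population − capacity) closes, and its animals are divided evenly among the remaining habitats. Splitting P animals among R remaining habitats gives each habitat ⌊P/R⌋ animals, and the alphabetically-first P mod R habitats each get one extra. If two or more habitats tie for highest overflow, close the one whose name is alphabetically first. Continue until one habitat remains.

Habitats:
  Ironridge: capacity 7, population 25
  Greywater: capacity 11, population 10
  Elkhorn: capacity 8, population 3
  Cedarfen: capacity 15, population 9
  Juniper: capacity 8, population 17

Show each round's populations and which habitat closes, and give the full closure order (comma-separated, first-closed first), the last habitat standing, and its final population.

Closure order: Ironridge, Juniper, Greywater, Cedarfen
Last habitat: Elkhorn with 64 animals

Round 1: Cedarfen=9 Elkhorn=3 Greywater=10 Ironridge=25 Juniper=17 → close Ironridge (overflow 18)
  25÷4 = 6 each, +1 to first 1
Round 2: Cedarfen=16 Elkhorn=9 Greywater=16 Juniper=23 → close Juniper (overflow 15)
  23÷3 = 7 each, +1 to first 2
Round 3: Cedarfen=24 Elkhorn=17 Greywater=23 → close Greywater (overflow 12)
  23÷2 = 11 each, +1 to first 1
Round 4: Cedarfen=36 Elkhorn=28 → close Cedarfen (overflow 21)
  36÷1 = 36 each, +1 to first 0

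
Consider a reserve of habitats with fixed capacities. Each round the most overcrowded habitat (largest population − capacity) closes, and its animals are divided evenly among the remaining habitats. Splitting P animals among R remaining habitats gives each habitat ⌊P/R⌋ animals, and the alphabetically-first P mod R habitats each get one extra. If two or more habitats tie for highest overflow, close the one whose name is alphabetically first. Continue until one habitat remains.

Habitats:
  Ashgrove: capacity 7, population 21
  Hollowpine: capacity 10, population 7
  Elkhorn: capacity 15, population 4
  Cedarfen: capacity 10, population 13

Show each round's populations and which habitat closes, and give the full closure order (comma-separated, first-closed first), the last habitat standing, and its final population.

Closure order: Ashgrove, Cedarfen, Hollowpine
Last habitat: Elkhorn with 45 animals

Round 1: Ashgrove=21 Cedarfen=13 Elkhorn=4 Hollowpine=7 → close Ashgrove (overflow 14)
  21÷3 = 7 each, +1 to first 0
Round 2: Cedarfen=20 Elkhorn=11 Hollowpine=14 → close Cedarfen (overflow 10)
  20÷2 = 10 each, +1 to first 0
Round 3: Elkhorn=21 Hollowpine=24 → close Hollowpine (overflow 14)
  24÷1 = 24 each, +1 to first 0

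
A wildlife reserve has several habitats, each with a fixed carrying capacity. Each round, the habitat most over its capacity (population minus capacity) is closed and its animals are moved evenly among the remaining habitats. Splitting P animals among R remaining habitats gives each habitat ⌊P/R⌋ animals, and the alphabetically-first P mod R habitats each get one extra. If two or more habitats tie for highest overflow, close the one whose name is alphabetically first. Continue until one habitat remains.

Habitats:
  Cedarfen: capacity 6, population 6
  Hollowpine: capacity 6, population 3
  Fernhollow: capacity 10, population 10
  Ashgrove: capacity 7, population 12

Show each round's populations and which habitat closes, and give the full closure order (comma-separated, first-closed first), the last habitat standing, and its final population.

Closure order: Ashgrove, Cedarfen, Fernhollow
Last habitat: Hollowpine with 31 animals

Round 1: Ashgrove=12 Cedarfen=6 Fernhollow=10 Hollowpine=3 → close Ashgrove (overflow 5)
  12÷3 = 4 each, +1 to first 0
Round 2: Cedarfen=10 Fernhollow=14 Hollowpine=7 → close Cedarfen (overflow 4)
  10÷2 = 5 each, +1 to first 0
Round 3: Fernhollow=19 Hollowpine=12 → close Fernhollow (overflow 9)
  19÷1 = 19 each, +1 to first 0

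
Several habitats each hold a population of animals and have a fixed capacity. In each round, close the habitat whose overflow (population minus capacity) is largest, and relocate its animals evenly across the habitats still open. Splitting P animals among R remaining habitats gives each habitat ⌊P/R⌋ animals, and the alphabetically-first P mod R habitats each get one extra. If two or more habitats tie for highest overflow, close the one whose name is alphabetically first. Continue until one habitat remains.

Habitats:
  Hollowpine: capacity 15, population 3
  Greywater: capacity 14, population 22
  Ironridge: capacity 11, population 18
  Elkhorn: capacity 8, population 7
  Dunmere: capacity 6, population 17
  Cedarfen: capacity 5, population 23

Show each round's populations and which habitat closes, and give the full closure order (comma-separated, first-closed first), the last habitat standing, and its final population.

Round 1: Cedarfen=23 Dunmere=17 Elkhorn=7 Greywater=22 Hollowpine=3 Ironridge=18 → close Cedarfen (overflow 18)
  23÷5 = 4 each, +1 to first 3
Round 2: Dunmere=22 Elkhorn=12 Greywater=27 Hollowpine=7 Ironridge=22 → close Dunmere (overflow 16)
  22÷4 = 5 each, +1 to first 2
Round 3: Elkhorn=18 Greywater=33 Hollowpine=12 Ironridge=27 → close Greywater (overflow 19)
  33÷3 = 11 each, +1 to first 0
Round 4: Elkhorn=29 Hollowpine=23 Ironridge=38 → close Ironridge (overflow 27)
  38÷2 = 19 each, +1 to first 0
Round 5: Elkhorn=48 Hollowpine=42 → close Elkhorn (overflow 40)
  48÷1 = 48 each, +1 to first 0

Closure order: Cedarfen, Dunmere, Greywater, Ironridge, Elkhorn
Last habitat: Hollowpine with 90 animals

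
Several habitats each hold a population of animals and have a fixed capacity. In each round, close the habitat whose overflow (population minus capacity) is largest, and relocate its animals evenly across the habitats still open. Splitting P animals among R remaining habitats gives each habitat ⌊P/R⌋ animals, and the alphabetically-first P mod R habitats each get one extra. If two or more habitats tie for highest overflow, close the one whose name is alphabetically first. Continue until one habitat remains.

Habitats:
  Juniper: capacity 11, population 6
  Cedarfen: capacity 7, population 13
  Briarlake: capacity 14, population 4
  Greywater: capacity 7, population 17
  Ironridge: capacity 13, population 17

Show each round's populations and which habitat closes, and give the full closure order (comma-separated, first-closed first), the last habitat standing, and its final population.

Closure order: Greywater, Cedarfen, Ironridge, Juniper
Last habitat: Briarlake with 57 animals

Round 1: Briarlake=4 Cedarfen=13 Greywater=17 Ironridge=17 Juniper=6 → close Greywater (overflow 10)
  17÷4 = 4 each, +1 to first 1
Round 2: Briarlake=9 Cedarfen=17 Ironridge=21 Juniper=10 → close Cedarfen (overflow 10)
  17÷3 = 5 each, +1 to first 2
Round 3: Briarlake=15 Ironridge=27 Juniper=15 → close Ironridge (overflow 14)
  27÷2 = 13 each, +1 to first 1
Round 4: Briarlake=29 Juniper=28 → close Juniper (overflow 17)
  28÷1 = 28 each, +1 to first 0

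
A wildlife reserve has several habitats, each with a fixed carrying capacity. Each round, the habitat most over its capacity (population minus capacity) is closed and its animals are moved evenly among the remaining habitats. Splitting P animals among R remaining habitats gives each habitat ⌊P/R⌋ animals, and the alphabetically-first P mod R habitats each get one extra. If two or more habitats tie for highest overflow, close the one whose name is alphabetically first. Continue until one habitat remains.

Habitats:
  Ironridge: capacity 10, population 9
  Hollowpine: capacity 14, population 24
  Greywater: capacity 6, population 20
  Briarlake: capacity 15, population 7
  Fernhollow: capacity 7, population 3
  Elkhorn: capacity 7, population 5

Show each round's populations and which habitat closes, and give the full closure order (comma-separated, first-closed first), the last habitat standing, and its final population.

Closure order: Greywater, Hollowpine, Ironridge, Elkhorn, Fernhollow
Last habitat: Briarlake with 68 animals

Round 1: Briarlake=7 Elkhorn=5 Fernhollow=3 Greywater=20 Hollowpine=24 Ironridge=9 → close Greywater (overflow 14)
  20÷5 = 4 each, +1 to first 0
Round 2: Briarlake=11 Elkhorn=9 Fernhollow=7 Hollowpine=28 Ironridge=13 → close Hollowpine (overflow 14)
  28÷4 = 7 each, +1 to first 0
Round 3: Briarlake=18 Elkhorn=16 Fernhollow=14 Ironridge=20 → close Ironridge (overflow 10)
  20÷3 = 6 each, +1 to first 2
Round 4: Briarlake=25 Elkhorn=23 Fernhollow=20 → close Elkhorn (overflow 16)
  23÷2 = 11 each, +1 to first 1
Round 5: Briarlake=37 Fernhollow=31 → close Fernhollow (overflow 24)
  31÷1 = 31 each, +1 to first 0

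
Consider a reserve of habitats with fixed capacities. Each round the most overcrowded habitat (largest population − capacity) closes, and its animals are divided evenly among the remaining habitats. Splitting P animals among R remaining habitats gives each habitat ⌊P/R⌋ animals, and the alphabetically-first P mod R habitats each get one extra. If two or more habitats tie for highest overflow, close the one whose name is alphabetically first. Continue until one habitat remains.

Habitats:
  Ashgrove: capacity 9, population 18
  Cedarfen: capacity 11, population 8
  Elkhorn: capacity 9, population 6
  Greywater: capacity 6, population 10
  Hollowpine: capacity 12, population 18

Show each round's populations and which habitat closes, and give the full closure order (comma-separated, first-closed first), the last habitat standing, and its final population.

Closure order: Ashgrove, Hollowpine, Greywater, Cedarfen
Last habitat: Elkhorn with 60 animals

Round 1: Ashgrove=18 Cedarfen=8 Elkhorn=6 Greywater=10 Hollowpine=18 → close Ashgrove (overflow 9)
  18÷4 = 4 each, +1 to first 2
Round 2: Cedarfen=13 Elkhorn=11 Greywater=14 Hollowpine=22 → close Hollowpine (overflow 10)
  22÷3 = 7 each, +1 to first 1
Round 3: Cedarfen=21 Elkhorn=18 Greywater=21 → close Greywater (overflow 15)
  21÷2 = 10 each, +1 to first 1
Round 4: Cedarfen=32 Elkhorn=28 → close Cedarfen (overflow 21)
  32÷1 = 32 each, +1 to first 0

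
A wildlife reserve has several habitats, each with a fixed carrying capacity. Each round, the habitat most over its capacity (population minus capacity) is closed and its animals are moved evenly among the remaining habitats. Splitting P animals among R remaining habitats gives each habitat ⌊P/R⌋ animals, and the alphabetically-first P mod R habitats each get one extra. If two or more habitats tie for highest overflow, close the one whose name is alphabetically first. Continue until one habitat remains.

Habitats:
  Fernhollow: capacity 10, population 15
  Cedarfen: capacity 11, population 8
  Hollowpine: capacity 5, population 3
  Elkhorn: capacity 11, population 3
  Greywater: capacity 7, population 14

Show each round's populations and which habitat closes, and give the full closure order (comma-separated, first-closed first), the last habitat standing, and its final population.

Closure order: Greywater, Fernhollow, Cedarfen, Hollowpine
Last habitat: Elkhorn with 43 animals

Round 1: Cedarfen=8 Elkhorn=3 Fernhollow=15 Greywater=14 Hollowpine=3 → close Greywater (overflow 7)
  14÷4 = 3 each, +1 to first 2
Round 2: Cedarfen=12 Elkhorn=7 Fernhollow=18 Hollowpine=6 → close Fernhollow (overflow 8)
  18÷3 = 6 each, +1 to first 0
Round 3: Cedarfen=18 Elkhorn=13 Hollowpine=12 → close Cedarfen (overflow 7)
  18÷2 = 9 each, +1 to first 0
Round 4: Elkhorn=22 Hollowpine=21 → close Hollowpine (overflow 16)
  21÷1 = 21 each, +1 to first 0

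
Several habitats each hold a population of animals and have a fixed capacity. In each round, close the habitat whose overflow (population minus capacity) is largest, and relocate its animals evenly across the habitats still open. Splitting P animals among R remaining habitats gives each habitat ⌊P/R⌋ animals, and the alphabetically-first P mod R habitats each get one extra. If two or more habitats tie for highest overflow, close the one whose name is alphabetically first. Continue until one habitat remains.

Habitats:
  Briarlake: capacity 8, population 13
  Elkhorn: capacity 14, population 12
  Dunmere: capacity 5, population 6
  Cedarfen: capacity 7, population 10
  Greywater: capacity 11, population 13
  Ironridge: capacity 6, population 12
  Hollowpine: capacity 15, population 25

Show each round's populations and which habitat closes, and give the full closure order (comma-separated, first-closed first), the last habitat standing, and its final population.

Round 1: Briarlake=13 Cedarfen=10 Dunmere=6 Elkhorn=12 Greywater=13 Hollowpine=25 Ironridge=12 → close Hollowpine (overflow 10)
  25÷6 = 4 each, +1 to first 1
Round 2: Briarlake=18 Cedarfen=14 Dunmere=10 Elkhorn=16 Greywater=17 Ironridge=16 → close Briarlake (overflow 10)
  18÷5 = 3 each, +1 to first 3
Round 3: Cedarfen=18 Dunmere=14 Elkhorn=20 Greywater=20 Ironridge=19 → close Ironridge (overflow 13)
  19÷4 = 4 each, +1 to first 3
Round 4: Cedarfen=23 Dunmere=19 Elkhorn=25 Greywater=24 → close Cedarfen (overflow 16)
  23÷3 = 7 each, +1 to first 2
Round 5: Dunmere=27 Elkhorn=33 Greywater=31 → close Dunmere (overflow 22)
  27÷2 = 13 each, +1 to first 1
Round 6: Elkhorn=47 Greywater=44 → close Elkhorn (overflow 33)
  47÷1 = 47 each, +1 to first 0

Closure order: Hollowpine, Briarlake, Ironridge, Cedarfen, Dunmere, Elkhorn
Last habitat: Greywater with 91 animals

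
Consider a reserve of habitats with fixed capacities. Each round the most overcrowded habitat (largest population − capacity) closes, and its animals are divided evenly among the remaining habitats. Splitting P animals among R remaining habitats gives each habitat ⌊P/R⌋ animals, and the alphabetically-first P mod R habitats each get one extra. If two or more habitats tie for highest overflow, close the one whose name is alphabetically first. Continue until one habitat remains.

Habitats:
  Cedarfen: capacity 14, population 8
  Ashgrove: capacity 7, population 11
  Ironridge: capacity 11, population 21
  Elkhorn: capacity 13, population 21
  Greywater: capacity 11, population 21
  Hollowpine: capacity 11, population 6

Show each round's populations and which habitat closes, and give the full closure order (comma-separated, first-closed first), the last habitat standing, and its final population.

Closure order: Greywater, Ironridge, Elkhorn, Ashgrove, Hollowpine
Last habitat: Cedarfen with 88 animals

Round 1: Ashgrove=11 Cedarfen=8 Elkhorn=21 Greywater=21 Hollowpine=6 Ironridge=21 → close Greywater (overflow 10)
  21÷5 = 4 each, +1 to first 1
Round 2: Ashgrove=16 Cedarfen=12 Elkhorn=25 Hollowpine=10 Ironridge=25 → close Ironridge (overflow 14)
  25÷4 = 6 each, +1 to first 1
Round 3: Ashgrove=23 Cedarfen=18 Elkhorn=31 Hollowpine=16 → close Elkhorn (overflow 18)
  31÷3 = 10 each, +1 to first 1
Round 4: Ashgrove=34 Cedarfen=28 Hollowpine=26 → close Ashgrove (overflow 27)
  34÷2 = 17 each, +1 to first 0
Round 5: Cedarfen=45 Hollowpine=43 → close Hollowpine (overflow 32)
  43÷1 = 43 each, +1 to first 0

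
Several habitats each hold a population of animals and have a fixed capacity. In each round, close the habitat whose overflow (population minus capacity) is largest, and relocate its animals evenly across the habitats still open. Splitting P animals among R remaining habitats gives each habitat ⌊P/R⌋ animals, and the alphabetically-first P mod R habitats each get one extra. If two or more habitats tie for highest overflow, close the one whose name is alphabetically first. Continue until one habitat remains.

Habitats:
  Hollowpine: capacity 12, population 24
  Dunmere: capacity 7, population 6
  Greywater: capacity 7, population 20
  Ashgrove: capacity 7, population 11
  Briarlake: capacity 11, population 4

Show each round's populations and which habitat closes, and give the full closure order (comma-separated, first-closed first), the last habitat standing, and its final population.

Closure order: Greywater, Hollowpine, Ashgrove, Dunmere
Last habitat: Briarlake with 65 animals

Round 1: Ashgrove=11 Briarlake=4 Dunmere=6 Greywater=20 Hollowpine=24 → close Greywater (overflow 13)
  20÷4 = 5 each, +1 to first 0
Round 2: Ashgrove=16 Briarlake=9 Dunmere=11 Hollowpine=29 → close Hollowpine (overflow 17)
  29÷3 = 9 each, +1 to first 2
Round 3: Ashgrove=26 Briarlake=19 Dunmere=20 → close Ashgrove (overflow 19)
  26÷2 = 13 each, +1 to first 0
Round 4: Briarlake=32 Dunmere=33 → close Dunmere (overflow 26)
  33÷1 = 33 each, +1 to first 0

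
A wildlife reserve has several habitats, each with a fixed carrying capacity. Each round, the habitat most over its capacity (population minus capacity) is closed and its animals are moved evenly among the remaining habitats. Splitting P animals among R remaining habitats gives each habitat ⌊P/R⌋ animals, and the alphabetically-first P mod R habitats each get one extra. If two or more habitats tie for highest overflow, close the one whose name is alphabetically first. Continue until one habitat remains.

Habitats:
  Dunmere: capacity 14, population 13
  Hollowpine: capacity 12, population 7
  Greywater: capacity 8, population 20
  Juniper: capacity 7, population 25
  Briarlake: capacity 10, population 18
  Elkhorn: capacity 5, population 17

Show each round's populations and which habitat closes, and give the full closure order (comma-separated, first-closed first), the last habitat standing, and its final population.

Closure order: Juniper, Elkhorn, Greywater, Briarlake, Dunmere
Last habitat: Hollowpine with 100 animals

Round 1: Briarlake=18 Dunmere=13 Elkhorn=17 Greywater=20 Hollowpine=7 Juniper=25 → close Juniper (overflow 18)
  25÷5 = 5 each, +1 to first 0
Round 2: Briarlake=23 Dunmere=18 Elkhorn=22 Greywater=25 Hollowpine=12 → close Elkhorn (overflow 17)
  22÷4 = 5 each, +1 to first 2
Round 3: Briarlake=29 Dunmere=24 Greywater=30 Hollowpine=17 → close Greywater (overflow 22)
  30÷3 = 10 each, +1 to first 0
Round 4: Briarlake=39 Dunmere=34 Hollowpine=27 → close Briarlake (overflow 29)
  39÷2 = 19 each, +1 to first 1
Round 5: Dunmere=54 Hollowpine=46 → close Dunmere (overflow 40)
  54÷1 = 54 each, +1 to first 0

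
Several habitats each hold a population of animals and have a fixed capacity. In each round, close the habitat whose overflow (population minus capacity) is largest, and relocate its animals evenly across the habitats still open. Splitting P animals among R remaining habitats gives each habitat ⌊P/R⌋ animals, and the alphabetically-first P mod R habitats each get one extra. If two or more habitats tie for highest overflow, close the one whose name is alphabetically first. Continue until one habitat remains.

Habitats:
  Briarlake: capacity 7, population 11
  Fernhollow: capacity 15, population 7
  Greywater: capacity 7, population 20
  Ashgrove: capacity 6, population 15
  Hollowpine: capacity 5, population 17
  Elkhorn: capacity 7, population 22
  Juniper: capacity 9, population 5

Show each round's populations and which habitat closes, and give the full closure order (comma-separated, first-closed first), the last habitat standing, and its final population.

Closure order: Elkhorn, Greywater, Hollowpine, Ashgrove, Briarlake, Juniper
Last habitat: Fernhollow with 97 animals

Round 1: Ashgrove=15 Briarlake=11 Elkhorn=22 Fernhollow=7 Greywater=20 Hollowpine=17 Juniper=5 → close Elkhorn (overflow 15)
  22÷6 = 3 each, +1 to first 4
Round 2: Ashgrove=19 Briarlake=15 Fernhollow=11 Greywater=24 Hollowpine=20 Juniper=8 → close Greywater (overflow 17)
  24÷5 = 4 each, +1 to first 4
Round 3: Ashgrove=24 Briarlake=20 Fernhollow=16 Hollowpine=25 Juniper=12 → close Hollowpine (overflow 20)
  25÷4 = 6 each, +1 to first 1
Round 4: Ashgrove=31 Briarlake=26 Fernhollow=22 Juniper=18 → close Ashgrove (overflow 25)
  31÷3 = 10 each, +1 to first 1
Round 5: Briarlake=37 Fernhollow=32 Juniper=28 → close Briarlake (overflow 30)
  37÷2 = 18 each, +1 to first 1
Round 6: Fernhollow=51 Juniper=46 → close Juniper (overflow 37)
  46÷1 = 46 each, +1 to first 0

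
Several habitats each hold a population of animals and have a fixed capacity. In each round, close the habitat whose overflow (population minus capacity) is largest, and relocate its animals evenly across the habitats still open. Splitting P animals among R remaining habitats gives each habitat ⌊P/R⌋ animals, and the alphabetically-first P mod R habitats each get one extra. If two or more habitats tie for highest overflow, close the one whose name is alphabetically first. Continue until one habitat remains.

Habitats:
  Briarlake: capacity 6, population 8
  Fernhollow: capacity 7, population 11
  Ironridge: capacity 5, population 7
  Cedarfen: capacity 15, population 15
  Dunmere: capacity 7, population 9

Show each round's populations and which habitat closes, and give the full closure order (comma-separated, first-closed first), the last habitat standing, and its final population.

Closure order: Fernhollow, Briarlake, Dunmere, Cedarfen
Last habitat: Ironridge with 50 animals

Round 1: Briarlake=8 Cedarfen=15 Dunmere=9 Fernhollow=11 Ironridge=7 → close Fernhollow (overflow 4)
  11÷4 = 2 each, +1 to first 3
Round 2: Briarlake=11 Cedarfen=18 Dunmere=12 Ironridge=9 → close Briarlake (overflow 5)
  11÷3 = 3 each, +1 to first 2
Round 3: Cedarfen=22 Dunmere=16 Ironridge=12 → close Dunmere (overflow 9)
  16÷2 = 8 each, +1 to first 0
Round 4: Cedarfen=30 Ironridge=20 → close Cedarfen (overflow 15)
  30÷1 = 30 each, +1 to first 0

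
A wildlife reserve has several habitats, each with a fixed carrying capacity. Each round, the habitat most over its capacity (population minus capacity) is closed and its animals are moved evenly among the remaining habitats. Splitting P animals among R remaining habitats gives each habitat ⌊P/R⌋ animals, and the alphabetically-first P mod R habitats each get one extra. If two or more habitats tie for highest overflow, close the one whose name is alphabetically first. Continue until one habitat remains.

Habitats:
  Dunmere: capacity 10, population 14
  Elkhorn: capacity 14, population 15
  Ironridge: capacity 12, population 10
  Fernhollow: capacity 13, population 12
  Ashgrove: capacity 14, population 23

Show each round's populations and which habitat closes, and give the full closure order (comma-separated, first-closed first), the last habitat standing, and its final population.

Closure order: Ashgrove, Dunmere, Elkhorn, Fernhollow
Last habitat: Ironridge with 74 animals

Round 1: Ashgrove=23 Dunmere=14 Elkhorn=15 Fernhollow=12 Ironridge=10 → close Ashgrove (overflow 9)
  23÷4 = 5 each, +1 to first 3
Round 2: Dunmere=20 Elkhorn=21 Fernhollow=18 Ironridge=15 → close Dunmere (overflow 10)
  20÷3 = 6 each, +1 to first 2
Round 3: Elkhorn=28 Fernhollow=25 Ironridge=21 → close Elkhorn (overflow 14)
  28÷2 = 14 each, +1 to first 0
Round 4: Fernhollow=39 Ironridge=35 → close Fernhollow (overflow 26)
  39÷1 = 39 each, +1 to first 0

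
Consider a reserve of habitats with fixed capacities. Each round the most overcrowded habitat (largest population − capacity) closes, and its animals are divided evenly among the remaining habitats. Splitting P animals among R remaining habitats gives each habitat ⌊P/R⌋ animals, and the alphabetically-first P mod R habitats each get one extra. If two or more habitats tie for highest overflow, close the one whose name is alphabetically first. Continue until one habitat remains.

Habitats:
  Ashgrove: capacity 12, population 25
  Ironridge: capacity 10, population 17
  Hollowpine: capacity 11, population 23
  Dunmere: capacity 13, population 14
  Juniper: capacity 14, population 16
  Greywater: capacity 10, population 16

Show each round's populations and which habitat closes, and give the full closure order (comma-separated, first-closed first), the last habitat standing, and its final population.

Closure order: Ashgrove, Hollowpine, Ironridge, Greywater, Dunmere
Last habitat: Juniper with 111 animals

Round 1: Ashgrove=25 Dunmere=14 Greywater=16 Hollowpine=23 Ironridge=17 Juniper=16 → close Ashgrove (overflow 13)
  25÷5 = 5 each, +1 to first 0
Round 2: Dunmere=19 Greywater=21 Hollowpine=28 Ironridge=22 Juniper=21 → close Hollowpine (overflow 17)
  28÷4 = 7 each, +1 to first 0
Round 3: Dunmere=26 Greywater=28 Ironridge=29 Juniper=28 → close Ironridge (overflow 19)
  29÷3 = 9 each, +1 to first 2
Round 4: Dunmere=36 Greywater=38 Juniper=37 → close Greywater (overflow 28)
  38÷2 = 19 each, +1 to first 0
Round 5: Dunmere=55 Juniper=56 → close Dunmere (overflow 42)
  55÷1 = 55 each, +1 to first 0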